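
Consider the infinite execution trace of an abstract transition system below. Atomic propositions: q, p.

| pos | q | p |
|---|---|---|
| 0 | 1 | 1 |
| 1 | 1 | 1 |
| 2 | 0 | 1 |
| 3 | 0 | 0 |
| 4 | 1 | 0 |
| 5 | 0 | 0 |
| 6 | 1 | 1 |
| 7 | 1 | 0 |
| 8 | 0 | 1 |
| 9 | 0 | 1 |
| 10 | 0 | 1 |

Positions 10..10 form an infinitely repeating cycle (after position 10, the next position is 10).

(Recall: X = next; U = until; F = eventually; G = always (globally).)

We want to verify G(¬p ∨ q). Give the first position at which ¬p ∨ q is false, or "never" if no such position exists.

Check ¬p ∨ q at each position in order: 0 ✓, 1 ✓.
At position 2 the labels are {p}, so ¬p ∨ q is false there. This is the first violation.

2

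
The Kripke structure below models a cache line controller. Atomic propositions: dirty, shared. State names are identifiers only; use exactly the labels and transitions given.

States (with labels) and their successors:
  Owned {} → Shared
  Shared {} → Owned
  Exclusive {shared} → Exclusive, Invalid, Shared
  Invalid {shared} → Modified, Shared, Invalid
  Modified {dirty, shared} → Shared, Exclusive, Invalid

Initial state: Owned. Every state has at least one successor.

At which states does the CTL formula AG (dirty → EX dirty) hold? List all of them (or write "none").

States satisfying dirty → EX dirty: {Owned, Shared, Exclusive, Invalid}.
States satisfying AG (dirty → EX dirty): {Owned, Shared}.

{Owned, Shared}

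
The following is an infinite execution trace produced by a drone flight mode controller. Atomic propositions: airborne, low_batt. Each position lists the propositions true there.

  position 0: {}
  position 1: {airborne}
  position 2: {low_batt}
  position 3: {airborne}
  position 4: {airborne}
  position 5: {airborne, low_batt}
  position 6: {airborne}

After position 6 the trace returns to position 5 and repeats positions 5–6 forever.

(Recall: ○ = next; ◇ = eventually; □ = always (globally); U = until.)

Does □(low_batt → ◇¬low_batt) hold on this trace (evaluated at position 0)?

Satisfied

low_batt → ◇¬low_batt holds at every position 0..6, and those are all positions ever visited, so □(low_batt → ◇¬low_batt) holds.
Positions where low_batt holds: 2, 5.
Check ◇¬low_batt at each: 2→ok, 5→ok.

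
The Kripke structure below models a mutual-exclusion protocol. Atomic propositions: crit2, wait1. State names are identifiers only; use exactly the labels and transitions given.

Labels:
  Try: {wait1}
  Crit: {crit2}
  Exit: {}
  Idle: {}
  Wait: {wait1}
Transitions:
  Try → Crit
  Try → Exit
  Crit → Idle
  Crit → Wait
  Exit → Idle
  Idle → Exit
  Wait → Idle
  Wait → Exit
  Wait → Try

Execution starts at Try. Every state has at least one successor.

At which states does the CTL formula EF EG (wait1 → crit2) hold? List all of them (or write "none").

States satisfying EG (wait1 → crit2): {Crit, Exit, Idle}.
States satisfying EF EG (wait1 → crit2): {Try, Crit, Exit, Idle, Wait}.

{Try, Crit, Exit, Idle, Wait}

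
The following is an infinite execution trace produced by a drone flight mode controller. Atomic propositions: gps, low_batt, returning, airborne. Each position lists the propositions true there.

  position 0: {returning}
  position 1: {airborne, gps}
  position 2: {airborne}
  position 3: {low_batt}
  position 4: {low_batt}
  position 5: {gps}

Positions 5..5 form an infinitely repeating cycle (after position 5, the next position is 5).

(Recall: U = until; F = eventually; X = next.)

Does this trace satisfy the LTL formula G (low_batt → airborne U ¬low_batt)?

low_batt → airborne U ¬low_batt must hold at every position from 0 onward. It fails at position 3, so G (low_batt → airborne U ¬low_batt) is false.
Positions where low_batt holds: 3, 4.
Check airborne U ¬low_batt at each: 3→fails, 4→fails.

No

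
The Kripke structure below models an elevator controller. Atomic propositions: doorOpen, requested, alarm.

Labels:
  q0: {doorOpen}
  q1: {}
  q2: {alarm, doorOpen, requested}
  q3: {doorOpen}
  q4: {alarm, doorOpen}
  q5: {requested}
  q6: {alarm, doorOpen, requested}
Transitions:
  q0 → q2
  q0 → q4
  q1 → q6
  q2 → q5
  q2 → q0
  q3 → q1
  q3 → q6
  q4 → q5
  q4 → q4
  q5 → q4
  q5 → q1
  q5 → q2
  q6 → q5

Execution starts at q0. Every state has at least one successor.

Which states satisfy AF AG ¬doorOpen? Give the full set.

none

States satisfying AG ¬doorOpen: ∅.
States satisfying AF AG ¬doorOpen: ∅.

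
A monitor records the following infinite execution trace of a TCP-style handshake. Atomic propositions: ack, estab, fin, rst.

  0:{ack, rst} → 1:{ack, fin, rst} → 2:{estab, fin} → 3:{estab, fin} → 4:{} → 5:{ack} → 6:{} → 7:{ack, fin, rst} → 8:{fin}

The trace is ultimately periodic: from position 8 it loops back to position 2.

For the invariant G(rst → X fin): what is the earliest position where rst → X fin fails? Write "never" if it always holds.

rst → X fin holds at every position 0..8, and those are all the positions the trace ever visits, so the invariant G(rst → X fin) is never violated.

never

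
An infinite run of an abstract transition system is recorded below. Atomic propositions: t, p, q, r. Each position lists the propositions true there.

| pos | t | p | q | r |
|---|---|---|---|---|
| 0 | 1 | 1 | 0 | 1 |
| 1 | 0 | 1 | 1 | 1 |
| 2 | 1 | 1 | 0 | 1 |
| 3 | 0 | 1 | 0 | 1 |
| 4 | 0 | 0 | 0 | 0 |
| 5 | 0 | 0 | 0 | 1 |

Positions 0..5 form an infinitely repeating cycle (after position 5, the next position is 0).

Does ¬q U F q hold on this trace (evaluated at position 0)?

Walking from position 0: F q first holds at position 0, and ¬q holds at every earlier position along the way, so ¬q U F q holds.

Yes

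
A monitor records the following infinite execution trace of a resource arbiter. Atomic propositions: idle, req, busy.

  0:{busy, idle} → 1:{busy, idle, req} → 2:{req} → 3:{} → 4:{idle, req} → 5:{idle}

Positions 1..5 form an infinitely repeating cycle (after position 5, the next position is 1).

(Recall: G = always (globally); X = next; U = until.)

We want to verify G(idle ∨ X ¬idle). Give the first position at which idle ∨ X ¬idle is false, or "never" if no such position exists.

3

Check idle ∨ X ¬idle at each position in order: 0 ✓, 1 ✓, 2 ✓.
At position 3 the labels are {} and the next position 4 has {idle, req}, so idle ∨ X ¬idle is false there. This is the first violation.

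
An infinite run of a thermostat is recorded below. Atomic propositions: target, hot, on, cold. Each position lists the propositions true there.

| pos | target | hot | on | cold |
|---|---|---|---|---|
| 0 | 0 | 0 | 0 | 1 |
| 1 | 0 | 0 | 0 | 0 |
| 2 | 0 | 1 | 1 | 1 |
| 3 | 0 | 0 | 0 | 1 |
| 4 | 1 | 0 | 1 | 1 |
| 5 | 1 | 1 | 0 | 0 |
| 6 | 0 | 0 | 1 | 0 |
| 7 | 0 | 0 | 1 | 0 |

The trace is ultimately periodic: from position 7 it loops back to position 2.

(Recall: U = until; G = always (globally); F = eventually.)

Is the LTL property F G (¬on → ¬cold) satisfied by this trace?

G (¬on → ¬cold) is false at every position 0..7, so it never becomes true and F G (¬on → ¬cold) fails.

No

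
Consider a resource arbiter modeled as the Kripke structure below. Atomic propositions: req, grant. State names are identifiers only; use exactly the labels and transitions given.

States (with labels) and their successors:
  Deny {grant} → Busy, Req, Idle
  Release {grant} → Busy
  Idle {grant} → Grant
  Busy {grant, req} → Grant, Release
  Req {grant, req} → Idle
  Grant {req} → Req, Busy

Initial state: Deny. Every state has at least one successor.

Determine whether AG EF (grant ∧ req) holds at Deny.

Holds

States satisfying EF (grant ∧ req): {Deny, Release, Idle, Busy, Req, Grant}.
States satisfying AG EF (grant ∧ req): {Deny, Release, Idle, Busy, Req, Grant}.
Every state reachable from Deny satisfies EF (grant ∧ req).
Deny ∈ Sat(AG EF (grant ∧ req)).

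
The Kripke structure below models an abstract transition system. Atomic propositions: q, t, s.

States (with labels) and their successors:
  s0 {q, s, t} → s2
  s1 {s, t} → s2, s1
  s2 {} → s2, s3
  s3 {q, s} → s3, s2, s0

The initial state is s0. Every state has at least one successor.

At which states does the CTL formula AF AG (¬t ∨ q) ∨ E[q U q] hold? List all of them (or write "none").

{s0, s2, s3}

States satisfying AG (¬t ∨ q): {s0, s2, s3}.
States satisfying AF AG (¬t ∨ q): {s0, s2, s3}.
States satisfying q: {s0, s3}.
States satisfying E[q U q]: {s0, s3}.
States satisfying AF AG (¬t ∨ q) ∨ E[q U q]: {s0, s2, s3}.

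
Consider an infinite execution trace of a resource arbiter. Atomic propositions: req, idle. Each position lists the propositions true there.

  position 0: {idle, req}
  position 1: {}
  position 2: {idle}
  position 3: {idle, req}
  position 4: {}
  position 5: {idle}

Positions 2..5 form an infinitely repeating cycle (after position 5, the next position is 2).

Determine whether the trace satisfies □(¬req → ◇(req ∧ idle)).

Yes

¬req → ◇(req ∧ idle) holds at every position 0..5, and those are all positions ever visited, so □(¬req → ◇(req ∧ idle)) holds.
Positions where ¬req holds: 1, 2, 4, 5.
Check ◇(req ∧ idle) at each: 1→ok, 2→ok, 4→ok, 5→ok.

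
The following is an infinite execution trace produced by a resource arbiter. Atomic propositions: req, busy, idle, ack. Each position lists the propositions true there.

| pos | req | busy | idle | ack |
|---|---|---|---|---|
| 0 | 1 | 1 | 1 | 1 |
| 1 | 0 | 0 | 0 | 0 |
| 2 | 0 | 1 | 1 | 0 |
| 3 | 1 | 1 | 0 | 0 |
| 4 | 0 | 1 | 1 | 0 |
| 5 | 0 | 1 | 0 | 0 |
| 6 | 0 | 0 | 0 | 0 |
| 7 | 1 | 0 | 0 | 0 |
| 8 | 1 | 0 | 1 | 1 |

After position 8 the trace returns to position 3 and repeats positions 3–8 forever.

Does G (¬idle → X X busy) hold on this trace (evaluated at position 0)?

¬idle → X X busy must hold at every position from 0 onward. It fails at position 5, so G (¬idle → X X busy) is false.
Positions where ¬idle holds: 1, 3, 5, 6, 7.
Check X X busy at each: 1→ok, 3→ok, 5→fails, 6→fails, 7→ok.

Does not hold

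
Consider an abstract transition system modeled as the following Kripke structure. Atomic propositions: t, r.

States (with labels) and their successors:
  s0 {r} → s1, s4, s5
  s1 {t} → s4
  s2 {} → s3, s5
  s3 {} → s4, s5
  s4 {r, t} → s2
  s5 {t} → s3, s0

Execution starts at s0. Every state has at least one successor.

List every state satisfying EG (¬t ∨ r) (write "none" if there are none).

{s0, s2, s3, s4}

States satisfying ¬t ∨ r: {s0, s2, s3, s4}.
States satisfying EG (¬t ∨ r): {s0, s2, s3, s4}.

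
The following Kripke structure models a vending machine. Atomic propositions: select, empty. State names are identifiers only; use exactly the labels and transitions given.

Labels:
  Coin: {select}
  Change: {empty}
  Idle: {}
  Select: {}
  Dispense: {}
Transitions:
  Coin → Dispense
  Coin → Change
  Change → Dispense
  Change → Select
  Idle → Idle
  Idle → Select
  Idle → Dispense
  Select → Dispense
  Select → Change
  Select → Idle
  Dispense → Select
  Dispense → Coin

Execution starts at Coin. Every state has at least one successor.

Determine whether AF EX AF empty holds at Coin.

States satisfying EX AF empty: {Coin, Select}.
States satisfying AF EX AF empty: {Coin, Change, Select, Dispense}.
Coin ∈ Sat(AF EX AF empty).

Holds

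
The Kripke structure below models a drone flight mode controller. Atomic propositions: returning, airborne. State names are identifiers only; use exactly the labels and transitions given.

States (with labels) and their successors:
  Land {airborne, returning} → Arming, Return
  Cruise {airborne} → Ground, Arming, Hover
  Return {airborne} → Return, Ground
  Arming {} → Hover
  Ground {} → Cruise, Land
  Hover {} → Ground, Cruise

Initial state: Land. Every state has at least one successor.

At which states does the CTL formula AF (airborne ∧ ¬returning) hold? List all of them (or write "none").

{Cruise, Return}

States satisfying airborne ∧ ¬returning: {Cruise, Return}.
States satisfying AF (airborne ∧ ¬returning): {Cruise, Return}.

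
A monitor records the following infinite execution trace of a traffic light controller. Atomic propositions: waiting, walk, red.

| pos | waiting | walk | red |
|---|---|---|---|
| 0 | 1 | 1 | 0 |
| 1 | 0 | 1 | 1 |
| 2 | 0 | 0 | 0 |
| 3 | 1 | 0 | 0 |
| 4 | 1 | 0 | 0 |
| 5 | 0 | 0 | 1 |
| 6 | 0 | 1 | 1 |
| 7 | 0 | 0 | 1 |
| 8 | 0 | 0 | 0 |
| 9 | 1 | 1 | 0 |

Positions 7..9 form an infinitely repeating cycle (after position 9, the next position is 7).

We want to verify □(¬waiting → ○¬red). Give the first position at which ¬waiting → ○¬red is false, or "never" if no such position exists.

5

Check ¬waiting → ○¬red at each position in order: 0 ✓, 1 ✓, 2 ✓, 3 ✓, 4 ✓.
At position 5 the labels are {red} and the next position 6 has {red, walk}, so ¬waiting → ○¬red is false there. This is the first violation.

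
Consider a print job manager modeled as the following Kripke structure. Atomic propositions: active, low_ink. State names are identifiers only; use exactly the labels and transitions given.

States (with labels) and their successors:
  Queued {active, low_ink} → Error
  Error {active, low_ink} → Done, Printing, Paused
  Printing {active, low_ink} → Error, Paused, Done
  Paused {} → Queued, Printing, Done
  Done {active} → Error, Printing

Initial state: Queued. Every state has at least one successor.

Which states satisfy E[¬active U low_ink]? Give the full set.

{Queued, Error, Printing, Paused}

States satisfying ¬active: {Paused}.
States satisfying low_ink: {Queued, Error, Printing}.
States satisfying E[¬active U low_ink]: {Queued, Error, Printing, Paused}.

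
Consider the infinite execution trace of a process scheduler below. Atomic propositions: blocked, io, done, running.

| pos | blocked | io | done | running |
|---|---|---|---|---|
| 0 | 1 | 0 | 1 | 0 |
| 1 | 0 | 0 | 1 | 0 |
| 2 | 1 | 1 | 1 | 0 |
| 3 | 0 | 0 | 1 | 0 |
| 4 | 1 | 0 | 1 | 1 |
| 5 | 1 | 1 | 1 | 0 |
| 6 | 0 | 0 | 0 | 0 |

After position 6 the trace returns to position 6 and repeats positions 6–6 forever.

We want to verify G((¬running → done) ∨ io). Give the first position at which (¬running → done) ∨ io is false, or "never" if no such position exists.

6

Check (¬running → done) ∨ io at each position in order: 0 ✓, 1 ✓, 2 ✓, 3 ✓, 4 ✓, 5 ✓.
At position 6 the labels are {}, so (¬running → done) ∨ io is false there. This is the first violation.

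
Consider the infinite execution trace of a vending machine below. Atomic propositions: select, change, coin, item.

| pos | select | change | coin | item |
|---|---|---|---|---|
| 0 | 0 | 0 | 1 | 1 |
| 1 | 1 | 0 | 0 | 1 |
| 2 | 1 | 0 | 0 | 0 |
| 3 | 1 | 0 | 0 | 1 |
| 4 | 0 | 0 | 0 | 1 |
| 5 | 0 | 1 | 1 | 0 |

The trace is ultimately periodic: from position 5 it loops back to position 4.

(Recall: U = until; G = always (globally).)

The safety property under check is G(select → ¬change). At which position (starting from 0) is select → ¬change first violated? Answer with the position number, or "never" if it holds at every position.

never

select → ¬change holds at every position 0..5, and those are all the positions the trace ever visits, so the invariant G(select → ¬change) is never violated.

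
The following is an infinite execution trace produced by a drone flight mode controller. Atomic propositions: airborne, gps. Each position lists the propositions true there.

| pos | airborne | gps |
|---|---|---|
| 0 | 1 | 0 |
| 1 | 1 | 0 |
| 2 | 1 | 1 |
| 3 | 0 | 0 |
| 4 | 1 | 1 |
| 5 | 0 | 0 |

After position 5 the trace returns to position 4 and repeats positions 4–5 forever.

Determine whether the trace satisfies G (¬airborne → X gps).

¬airborne → X gps holds at every position 0..5, and those are all positions ever visited, so G (¬airborne → X gps) holds.
Positions where ¬airborne holds: 3, 5.
Check X gps at each: 3→ok, 5→ok.

Holds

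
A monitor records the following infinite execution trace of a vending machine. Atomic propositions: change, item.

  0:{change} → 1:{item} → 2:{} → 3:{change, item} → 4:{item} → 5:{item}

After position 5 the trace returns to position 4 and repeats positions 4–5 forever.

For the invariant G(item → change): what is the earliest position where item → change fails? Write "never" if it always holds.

Check item → change at each position in order: 0 ✓.
At position 1 the labels are {item}, so item → change is false there. This is the first violation.

1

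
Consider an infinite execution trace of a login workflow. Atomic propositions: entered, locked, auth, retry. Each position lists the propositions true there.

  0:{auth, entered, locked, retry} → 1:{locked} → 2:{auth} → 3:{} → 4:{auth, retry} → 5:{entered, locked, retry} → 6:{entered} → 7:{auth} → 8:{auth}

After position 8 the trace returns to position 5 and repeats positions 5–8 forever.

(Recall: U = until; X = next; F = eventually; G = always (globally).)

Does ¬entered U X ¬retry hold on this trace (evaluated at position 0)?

Yes

Walking from position 0: X ¬retry first holds at position 0, and ¬entered holds at every earlier position along the way, so ¬entered U X ¬retry holds.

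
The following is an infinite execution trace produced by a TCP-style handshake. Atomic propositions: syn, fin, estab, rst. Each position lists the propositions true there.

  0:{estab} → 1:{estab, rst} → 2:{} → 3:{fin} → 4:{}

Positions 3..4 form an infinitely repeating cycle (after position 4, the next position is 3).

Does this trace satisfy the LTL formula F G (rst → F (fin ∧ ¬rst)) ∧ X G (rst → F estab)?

Yes

G (rst → F (fin ∧ ¬rst)) holds at position 0, which is reachable from 0, so F G (rst → F (fin ∧ ¬rst)) holds.
The position after 0 is 1; G (rst → F estab) is true there.
At position 0: F G (rst → F (fin ∧ ¬rst)) is true; X G (rst → F estab) is true; so F G (rst → F (fin ∧ ¬rst)) ∧ X G (rst → F estab) is true.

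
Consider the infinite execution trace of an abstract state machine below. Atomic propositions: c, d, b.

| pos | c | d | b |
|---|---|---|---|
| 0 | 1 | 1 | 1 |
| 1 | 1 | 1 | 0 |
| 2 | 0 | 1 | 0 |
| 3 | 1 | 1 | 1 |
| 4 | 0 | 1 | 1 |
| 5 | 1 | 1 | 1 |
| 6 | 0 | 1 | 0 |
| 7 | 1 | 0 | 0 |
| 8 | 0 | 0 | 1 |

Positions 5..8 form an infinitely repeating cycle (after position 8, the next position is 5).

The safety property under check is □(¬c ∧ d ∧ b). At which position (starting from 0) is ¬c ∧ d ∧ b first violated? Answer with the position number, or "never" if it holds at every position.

At position 0 the labels are {b, c, d}, so ¬c ∧ d ∧ b is false there. This is the first violation.

0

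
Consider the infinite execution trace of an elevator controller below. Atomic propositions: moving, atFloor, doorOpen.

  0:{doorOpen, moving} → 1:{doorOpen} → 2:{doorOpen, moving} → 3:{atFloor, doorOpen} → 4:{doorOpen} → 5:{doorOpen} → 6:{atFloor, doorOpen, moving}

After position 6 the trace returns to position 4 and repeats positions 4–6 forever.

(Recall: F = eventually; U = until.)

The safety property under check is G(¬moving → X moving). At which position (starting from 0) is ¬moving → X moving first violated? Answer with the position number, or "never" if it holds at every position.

3

Check ¬moving → X moving at each position in order: 0 ✓, 1 ✓, 2 ✓.
At position 3 the labels are {atFloor, doorOpen} and the next position 4 has {doorOpen}, so ¬moving → X moving is false there. This is the first violation.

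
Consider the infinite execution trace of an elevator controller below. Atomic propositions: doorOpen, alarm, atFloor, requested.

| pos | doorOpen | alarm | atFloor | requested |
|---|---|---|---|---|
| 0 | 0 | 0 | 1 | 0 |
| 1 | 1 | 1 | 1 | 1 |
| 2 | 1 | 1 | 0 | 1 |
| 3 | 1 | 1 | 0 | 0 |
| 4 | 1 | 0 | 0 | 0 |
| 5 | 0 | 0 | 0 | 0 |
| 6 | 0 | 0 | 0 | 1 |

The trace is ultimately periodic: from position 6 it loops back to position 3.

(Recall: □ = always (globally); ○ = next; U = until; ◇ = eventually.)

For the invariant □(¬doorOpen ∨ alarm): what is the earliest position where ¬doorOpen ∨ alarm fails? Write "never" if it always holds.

Check ¬doorOpen ∨ alarm at each position in order: 0 ✓, 1 ✓, 2 ✓, 3 ✓.
At position 4 the labels are {doorOpen}, so ¬doorOpen ∨ alarm is false there. This is the first violation.

4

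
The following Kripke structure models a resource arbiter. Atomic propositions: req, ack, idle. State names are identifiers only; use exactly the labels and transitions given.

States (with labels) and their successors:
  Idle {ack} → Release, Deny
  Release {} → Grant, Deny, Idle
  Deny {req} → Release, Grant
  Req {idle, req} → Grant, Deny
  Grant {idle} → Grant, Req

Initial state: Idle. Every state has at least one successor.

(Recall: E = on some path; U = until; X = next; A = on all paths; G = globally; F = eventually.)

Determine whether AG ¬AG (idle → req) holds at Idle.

Satisfied

States satisfying ¬AG (idle → req): {Idle, Release, Deny, Req, Grant}.
States satisfying AG ¬AG (idle → req): {Idle, Release, Deny, Req, Grant}.
Every state reachable from Idle satisfies ¬AG (idle → req).
Idle ∈ Sat(AG ¬AG (idle → req)).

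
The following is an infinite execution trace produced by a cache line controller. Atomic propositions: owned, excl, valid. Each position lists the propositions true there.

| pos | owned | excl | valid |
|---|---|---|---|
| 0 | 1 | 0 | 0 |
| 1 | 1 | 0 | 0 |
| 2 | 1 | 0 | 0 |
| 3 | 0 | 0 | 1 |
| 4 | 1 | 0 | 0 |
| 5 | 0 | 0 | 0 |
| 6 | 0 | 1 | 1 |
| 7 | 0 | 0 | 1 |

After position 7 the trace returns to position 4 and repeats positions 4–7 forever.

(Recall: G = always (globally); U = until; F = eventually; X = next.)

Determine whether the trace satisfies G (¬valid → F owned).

Yes

¬valid → F owned holds at every position 0..7, and those are all positions ever visited, so G (¬valid → F owned) holds.
Positions where ¬valid holds: 0, 1, 2, 4, 5.
Check F owned at each: 0→ok, 1→ok, 2→ok, 4→ok, 5→ok.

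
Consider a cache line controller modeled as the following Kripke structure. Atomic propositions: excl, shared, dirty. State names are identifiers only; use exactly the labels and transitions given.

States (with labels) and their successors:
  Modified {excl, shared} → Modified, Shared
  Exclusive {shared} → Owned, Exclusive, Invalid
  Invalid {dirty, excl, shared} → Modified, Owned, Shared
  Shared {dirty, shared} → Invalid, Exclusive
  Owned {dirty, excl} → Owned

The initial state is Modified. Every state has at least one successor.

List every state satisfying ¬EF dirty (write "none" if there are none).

States satisfying dirty: {Invalid, Shared, Owned}.
States satisfying EF dirty: {Modified, Exclusive, Invalid, Shared, Owned}.
States satisfying ¬EF dirty: ∅.

none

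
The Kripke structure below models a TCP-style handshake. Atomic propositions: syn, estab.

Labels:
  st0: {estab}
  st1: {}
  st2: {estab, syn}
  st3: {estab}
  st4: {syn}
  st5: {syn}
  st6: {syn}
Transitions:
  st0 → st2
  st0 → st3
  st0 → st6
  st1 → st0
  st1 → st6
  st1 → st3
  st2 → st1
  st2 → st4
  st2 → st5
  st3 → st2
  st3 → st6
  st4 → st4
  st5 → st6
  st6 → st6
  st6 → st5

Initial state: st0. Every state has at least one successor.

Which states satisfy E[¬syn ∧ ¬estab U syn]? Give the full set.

States satisfying ¬syn ∧ ¬estab: {st1}.
States satisfying syn: {st2, st4, st5, st6}.
States satisfying E[¬syn ∧ ¬estab U syn]: {st1, st2, st4, st5, st6}.

{st1, st2, st4, st5, st6}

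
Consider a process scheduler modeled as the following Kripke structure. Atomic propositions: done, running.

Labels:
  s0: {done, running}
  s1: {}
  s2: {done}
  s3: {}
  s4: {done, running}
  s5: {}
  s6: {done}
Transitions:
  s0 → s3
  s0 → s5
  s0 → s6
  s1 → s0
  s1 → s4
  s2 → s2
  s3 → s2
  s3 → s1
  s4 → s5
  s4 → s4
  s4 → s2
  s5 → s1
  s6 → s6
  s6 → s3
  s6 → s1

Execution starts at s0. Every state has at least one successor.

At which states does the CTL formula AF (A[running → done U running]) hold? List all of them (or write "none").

States satisfying A[running → done U running]: {s0, s1, s4, s5}.
States satisfying AF (A[running → done U running]): {s0, s1, s4, s5}.

{s0, s1, s4, s5}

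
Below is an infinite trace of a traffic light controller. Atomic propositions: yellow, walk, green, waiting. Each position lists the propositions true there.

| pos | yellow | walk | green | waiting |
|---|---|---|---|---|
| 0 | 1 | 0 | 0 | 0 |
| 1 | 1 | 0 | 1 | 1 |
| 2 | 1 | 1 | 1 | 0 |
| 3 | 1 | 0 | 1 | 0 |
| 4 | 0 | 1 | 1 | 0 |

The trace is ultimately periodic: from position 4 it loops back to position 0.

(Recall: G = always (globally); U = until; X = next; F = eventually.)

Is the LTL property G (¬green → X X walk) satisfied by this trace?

Holds

¬green → X X walk holds at every position 0..4, and those are all positions ever visited, so G (¬green → X X walk) holds.
Positions where ¬green holds: 0.
Check X X walk at each: 0→ok.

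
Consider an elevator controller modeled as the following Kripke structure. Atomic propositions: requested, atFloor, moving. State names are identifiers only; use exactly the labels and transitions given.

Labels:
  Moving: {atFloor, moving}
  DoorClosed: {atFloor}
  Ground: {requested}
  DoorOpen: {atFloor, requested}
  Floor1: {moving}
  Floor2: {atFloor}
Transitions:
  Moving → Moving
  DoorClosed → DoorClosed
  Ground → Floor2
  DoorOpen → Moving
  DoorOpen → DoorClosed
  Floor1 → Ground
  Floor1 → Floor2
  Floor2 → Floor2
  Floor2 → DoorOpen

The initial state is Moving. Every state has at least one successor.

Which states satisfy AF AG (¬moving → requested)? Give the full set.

States satisfying AG (¬moving → requested): {Moving}.
States satisfying AF AG (¬moving → requested): {Moving}.

{Moving}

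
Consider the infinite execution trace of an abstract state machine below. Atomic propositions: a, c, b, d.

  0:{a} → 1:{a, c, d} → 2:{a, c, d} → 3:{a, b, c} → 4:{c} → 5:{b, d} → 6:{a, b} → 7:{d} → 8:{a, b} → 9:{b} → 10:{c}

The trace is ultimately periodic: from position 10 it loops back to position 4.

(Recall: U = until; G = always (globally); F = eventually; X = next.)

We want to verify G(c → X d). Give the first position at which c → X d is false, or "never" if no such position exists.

2

Check c → X d at each position in order: 0 ✓, 1 ✓.
At position 2 the labels are {a, c, d} and the next position 3 has {a, b, c}, so c → X d is false there. This is the first violation.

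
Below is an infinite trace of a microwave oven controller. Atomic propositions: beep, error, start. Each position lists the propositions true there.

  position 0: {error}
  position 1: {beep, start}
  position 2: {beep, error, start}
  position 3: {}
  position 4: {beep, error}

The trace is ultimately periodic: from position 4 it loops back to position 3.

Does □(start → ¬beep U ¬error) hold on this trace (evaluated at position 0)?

start → ¬beep U ¬error must hold at every position from 0 onward. It fails at position 2, so □(start → ¬beep U ¬error) is false.
Positions where start holds: 1, 2.
Check ¬beep U ¬error at each: 1→ok, 2→fails.

Does not hold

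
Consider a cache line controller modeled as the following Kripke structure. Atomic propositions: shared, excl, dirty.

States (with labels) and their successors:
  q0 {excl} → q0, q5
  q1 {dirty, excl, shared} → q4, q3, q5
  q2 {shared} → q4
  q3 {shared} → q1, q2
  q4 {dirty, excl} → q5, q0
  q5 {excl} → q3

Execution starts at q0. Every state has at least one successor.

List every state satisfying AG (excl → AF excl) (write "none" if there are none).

{q0, q1, q2, q3, q4, q5}

States satisfying excl → AF excl: {q0, q1, q2, q3, q4, q5}.
States satisfying AG (excl → AF excl): {q0, q1, q2, q3, q4, q5}.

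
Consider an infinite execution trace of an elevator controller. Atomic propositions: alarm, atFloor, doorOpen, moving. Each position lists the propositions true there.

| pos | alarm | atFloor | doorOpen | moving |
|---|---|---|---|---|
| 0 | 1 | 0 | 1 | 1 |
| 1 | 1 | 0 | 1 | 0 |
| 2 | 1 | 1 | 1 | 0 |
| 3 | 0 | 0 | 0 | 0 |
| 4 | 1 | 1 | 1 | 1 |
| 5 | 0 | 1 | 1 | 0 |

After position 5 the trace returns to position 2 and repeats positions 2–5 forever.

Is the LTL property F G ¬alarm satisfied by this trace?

G ¬alarm is false at every position 0..5, so it never becomes true and F G ¬alarm fails.

Does not hold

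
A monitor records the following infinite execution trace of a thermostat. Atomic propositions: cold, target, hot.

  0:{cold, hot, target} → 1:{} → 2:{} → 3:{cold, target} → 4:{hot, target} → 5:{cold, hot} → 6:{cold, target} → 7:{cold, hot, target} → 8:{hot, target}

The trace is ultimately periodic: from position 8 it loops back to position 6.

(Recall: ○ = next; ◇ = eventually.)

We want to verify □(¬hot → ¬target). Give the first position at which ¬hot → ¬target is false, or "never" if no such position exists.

Check ¬hot → ¬target at each position in order: 0 ✓, 1 ✓, 2 ✓.
At position 3 the labels are {cold, target}, so ¬hot → ¬target is false there. This is the first violation.

3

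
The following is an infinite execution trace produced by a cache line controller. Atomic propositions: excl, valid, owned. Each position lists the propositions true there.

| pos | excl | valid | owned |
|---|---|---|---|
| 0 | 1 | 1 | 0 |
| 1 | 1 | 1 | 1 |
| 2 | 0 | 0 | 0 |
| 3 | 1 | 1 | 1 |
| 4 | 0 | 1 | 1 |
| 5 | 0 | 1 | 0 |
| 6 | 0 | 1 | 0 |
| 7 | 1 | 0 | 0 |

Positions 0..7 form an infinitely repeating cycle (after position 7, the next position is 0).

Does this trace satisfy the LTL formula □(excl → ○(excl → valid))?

excl → ○(excl → valid) holds at every position 0..7, and those are all positions ever visited, so □(excl → ○(excl → valid)) holds.
Positions where excl holds: 0, 1, 3, 7.
Check ○(excl → valid) at each: 0→ok, 1→ok, 3→ok, 7→ok.

Yes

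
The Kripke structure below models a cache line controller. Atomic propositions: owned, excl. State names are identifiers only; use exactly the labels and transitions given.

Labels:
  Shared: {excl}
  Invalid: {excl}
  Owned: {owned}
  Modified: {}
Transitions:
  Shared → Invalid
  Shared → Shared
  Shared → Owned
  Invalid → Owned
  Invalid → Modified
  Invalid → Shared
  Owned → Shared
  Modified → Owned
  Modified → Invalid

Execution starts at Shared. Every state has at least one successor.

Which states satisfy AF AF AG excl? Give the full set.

none

States satisfying AF AG excl: ∅.
States satisfying AF AF AG excl: ∅.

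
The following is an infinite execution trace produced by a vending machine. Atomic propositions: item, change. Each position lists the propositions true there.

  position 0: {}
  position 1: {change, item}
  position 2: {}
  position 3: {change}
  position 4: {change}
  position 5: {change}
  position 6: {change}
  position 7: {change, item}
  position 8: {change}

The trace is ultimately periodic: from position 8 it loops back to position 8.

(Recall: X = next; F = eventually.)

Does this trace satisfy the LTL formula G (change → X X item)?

change → X X item must hold at every position from 0 onward. It fails at position 1, so G (change → X X item) is false.
Positions where change holds: 1, 3, 4, 5, 6, 7, 8.
Check X X item at each: 1→fails, 3→fails, 4→fails, 5→ok, 6→fails, 7→fails, 8→fails.

Violated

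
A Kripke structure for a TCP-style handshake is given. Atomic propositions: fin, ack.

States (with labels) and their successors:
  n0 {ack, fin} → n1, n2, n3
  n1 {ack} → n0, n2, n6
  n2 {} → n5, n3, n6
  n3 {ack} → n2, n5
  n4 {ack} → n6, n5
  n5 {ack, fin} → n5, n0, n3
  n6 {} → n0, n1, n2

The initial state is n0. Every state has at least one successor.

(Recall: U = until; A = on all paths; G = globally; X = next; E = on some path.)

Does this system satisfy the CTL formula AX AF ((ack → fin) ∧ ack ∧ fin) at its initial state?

Violated

States satisfying AF ((ack → fin) ∧ ack ∧ fin): {n0, n5}.
States satisfying AX AF ((ack → fin) ∧ ack ∧ fin): ∅.
n0 ∉ Sat(AX AF ((ack → fin) ∧ ack ∧ fin)).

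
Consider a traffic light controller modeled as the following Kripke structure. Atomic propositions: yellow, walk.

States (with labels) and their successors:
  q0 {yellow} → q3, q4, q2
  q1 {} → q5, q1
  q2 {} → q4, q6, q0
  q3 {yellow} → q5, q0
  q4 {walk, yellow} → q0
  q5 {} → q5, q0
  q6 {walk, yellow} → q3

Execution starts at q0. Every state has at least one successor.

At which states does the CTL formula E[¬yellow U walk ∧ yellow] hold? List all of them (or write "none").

States satisfying ¬yellow: {q1, q2, q5}.
States satisfying walk ∧ yellow: {q4, q6}.
States satisfying E[¬yellow U walk ∧ yellow]: {q2, q4, q6}.

{q2, q4, q6}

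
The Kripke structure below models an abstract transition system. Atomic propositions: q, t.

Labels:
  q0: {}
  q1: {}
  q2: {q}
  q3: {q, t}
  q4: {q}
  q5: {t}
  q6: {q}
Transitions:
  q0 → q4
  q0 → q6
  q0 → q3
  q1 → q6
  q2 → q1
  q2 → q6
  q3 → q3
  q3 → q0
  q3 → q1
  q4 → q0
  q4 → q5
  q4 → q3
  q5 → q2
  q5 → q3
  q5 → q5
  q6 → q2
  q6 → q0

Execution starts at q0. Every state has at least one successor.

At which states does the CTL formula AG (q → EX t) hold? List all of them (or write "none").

none

States satisfying q → EX t: {q0, q1, q3, q4, q5}.
States satisfying AG (q → EX t): ∅.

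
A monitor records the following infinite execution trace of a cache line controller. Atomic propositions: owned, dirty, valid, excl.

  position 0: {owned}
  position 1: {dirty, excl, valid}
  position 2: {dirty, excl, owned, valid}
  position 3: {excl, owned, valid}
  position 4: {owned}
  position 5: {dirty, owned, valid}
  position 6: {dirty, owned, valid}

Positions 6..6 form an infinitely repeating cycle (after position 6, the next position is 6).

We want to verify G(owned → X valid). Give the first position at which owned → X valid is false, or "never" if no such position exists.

3

Check owned → X valid at each position in order: 0 ✓, 1 ✓, 2 ✓.
At position 3 the labels are {excl, owned, valid} and the next position 4 has {owned}, so owned → X valid is false there. This is the first violation.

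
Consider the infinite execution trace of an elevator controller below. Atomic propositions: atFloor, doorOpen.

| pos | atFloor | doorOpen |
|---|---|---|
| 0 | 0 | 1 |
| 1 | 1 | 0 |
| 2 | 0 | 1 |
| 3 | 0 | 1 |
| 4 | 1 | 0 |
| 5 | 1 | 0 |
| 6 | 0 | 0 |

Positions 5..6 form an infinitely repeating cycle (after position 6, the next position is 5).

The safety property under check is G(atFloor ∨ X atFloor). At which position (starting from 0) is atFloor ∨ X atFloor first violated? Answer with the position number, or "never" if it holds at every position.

Check atFloor ∨ X atFloor at each position in order: 0 ✓, 1 ✓.
At position 2 the labels are {doorOpen} and the next position 3 has {doorOpen}, so atFloor ∨ X atFloor is false there. This is the first violation.

2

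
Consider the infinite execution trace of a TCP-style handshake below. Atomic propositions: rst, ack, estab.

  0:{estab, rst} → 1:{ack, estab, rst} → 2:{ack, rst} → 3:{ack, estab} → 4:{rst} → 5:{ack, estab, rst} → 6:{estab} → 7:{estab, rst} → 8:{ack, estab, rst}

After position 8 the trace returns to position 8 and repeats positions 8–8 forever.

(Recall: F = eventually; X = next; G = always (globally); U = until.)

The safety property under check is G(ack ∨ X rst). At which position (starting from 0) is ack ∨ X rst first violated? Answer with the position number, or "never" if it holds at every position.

ack ∨ X rst holds at every position 0..8, and those are all the positions the trace ever visits, so the invariant G(ack ∨ X rst) is never violated.

never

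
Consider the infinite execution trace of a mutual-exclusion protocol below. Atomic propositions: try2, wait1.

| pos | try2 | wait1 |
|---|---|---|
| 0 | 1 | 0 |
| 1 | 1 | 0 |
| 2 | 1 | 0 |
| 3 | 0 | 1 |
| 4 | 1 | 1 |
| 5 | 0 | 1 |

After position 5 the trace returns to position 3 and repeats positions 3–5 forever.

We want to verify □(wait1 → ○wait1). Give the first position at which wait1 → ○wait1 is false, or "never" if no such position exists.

never

wait1 → ○wait1 holds at every position 0..5, and those are all the positions the trace ever visits, so the invariant □(wait1 → ○wait1) is never violated.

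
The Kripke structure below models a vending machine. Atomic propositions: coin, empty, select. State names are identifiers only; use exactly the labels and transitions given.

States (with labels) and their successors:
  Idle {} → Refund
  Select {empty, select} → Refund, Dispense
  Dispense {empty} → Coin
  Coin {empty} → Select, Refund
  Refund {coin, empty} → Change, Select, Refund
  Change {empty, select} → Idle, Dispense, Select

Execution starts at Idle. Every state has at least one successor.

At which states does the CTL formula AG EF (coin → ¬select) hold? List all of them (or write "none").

States satisfying EF (coin → ¬select): {Idle, Select, Dispense, Coin, Refund, Change}.
States satisfying AG EF (coin → ¬select): {Idle, Select, Dispense, Coin, Refund, Change}.

{Idle, Select, Dispense, Coin, Refund, Change}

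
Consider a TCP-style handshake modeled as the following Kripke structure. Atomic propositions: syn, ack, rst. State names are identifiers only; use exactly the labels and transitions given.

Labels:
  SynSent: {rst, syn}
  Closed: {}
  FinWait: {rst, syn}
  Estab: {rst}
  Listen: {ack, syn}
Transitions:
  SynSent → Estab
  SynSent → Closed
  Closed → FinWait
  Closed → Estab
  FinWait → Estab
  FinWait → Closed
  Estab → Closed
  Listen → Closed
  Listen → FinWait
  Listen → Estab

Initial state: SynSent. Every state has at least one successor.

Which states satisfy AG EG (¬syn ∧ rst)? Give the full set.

none

States satisfying EG (¬syn ∧ rst): ∅.
States satisfying AG EG (¬syn ∧ rst): ∅.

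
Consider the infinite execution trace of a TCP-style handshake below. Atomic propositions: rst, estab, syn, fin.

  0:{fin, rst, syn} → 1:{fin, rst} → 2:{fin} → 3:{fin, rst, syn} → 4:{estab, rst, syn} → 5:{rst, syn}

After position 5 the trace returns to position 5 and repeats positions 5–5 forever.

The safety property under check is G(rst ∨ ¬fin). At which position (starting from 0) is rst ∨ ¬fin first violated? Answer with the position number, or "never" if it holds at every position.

Check rst ∨ ¬fin at each position in order: 0 ✓, 1 ✓.
At position 2 the labels are {fin}, so rst ∨ ¬fin is false there. This is the first violation.

2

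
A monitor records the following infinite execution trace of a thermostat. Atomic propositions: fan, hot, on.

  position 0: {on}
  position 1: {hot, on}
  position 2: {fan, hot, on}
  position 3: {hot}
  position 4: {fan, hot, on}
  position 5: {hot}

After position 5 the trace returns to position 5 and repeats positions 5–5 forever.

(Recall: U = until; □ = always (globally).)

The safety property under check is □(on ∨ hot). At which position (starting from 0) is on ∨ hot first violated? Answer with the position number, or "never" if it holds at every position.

never

on ∨ hot holds at every position 0..5, and those are all the positions the trace ever visits, so the invariant □(on ∨ hot) is never violated.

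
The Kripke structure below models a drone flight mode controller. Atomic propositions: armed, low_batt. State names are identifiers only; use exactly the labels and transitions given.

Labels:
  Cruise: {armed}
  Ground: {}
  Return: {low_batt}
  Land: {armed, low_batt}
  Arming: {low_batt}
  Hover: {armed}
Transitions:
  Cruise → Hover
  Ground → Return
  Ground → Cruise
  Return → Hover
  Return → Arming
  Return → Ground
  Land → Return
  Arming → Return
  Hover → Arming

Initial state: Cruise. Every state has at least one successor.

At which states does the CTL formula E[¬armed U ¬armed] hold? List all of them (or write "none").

{Ground, Return, Arming}

States satisfying ¬armed: {Ground, Return, Arming}.
States satisfying E[¬armed U ¬armed]: {Ground, Return, Arming}.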